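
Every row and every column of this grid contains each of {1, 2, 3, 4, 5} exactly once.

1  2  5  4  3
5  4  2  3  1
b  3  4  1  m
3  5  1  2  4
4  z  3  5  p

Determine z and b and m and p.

At (row 3, col 1): column 1 already has {1, 3, 4, 5}, so the value is 2.
For row 3, column 5: row 3 already has {1, 2, 3, 4}; that leaves 5.
Cell (5,5): column 5 already has {1, 3, 4, 5} → 2.
Cell (5,2): row 5 already has {2, 3, 4, 5} → 1.

z = 1, b = 2, m = 5, p = 2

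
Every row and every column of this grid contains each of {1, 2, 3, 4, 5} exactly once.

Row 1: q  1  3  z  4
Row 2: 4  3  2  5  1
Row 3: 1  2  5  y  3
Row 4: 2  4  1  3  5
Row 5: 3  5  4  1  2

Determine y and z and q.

y = 4, z = 2, q = 5

Cell (3,4): row 3 already has {1, 2, 3, 5} → 4.
For row 1, column 4: column 4 already has {1, 3, 4, 5}; that leaves 2.
Cell (1,1): row 1 already has {1, 2, 3, 4} → 5.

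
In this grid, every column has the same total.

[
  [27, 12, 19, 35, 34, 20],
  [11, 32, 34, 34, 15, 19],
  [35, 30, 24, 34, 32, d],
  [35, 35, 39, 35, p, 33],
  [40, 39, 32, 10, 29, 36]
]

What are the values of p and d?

Columns 3 and 4 both add up to 148, so every column sums to 148.
Column 5: 34 + 15 + 32 + 29 = 110, so the missing entry is 148 − 110 = 38.
Column 6: 20 + 19 + 33 + 36 = 108, so the missing entry is 148 − 108 = 40.

p = 38, d = 40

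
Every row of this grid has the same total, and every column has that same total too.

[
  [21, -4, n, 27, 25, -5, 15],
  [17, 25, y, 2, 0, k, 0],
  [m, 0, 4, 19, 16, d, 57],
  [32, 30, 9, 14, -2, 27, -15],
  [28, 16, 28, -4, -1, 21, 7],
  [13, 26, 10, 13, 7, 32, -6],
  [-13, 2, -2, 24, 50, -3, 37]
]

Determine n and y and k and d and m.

n = 16, y = 30, k = 21, d = 2, m = -3

Rows 4 and 5 both sum to 95, so that's the common total.
Column 1: 21 + 17 + 32 + 28 + 13 − 13 = 98, so its missing entry is 95 − 98 = -3.
Row 1: 21 − 4 + 27 + 25 − 5 + 15 = 79, so its missing entry is 95 − 79 = 16.
Column 3: 16 + 4 + 9 + 28 + 10 − 2 = 65, so its missing entry is 95 − 65 = 30.
Row 2: 17 + 25 + 30 + 2 + 0 + 0 = 74, so its missing entry is 95 − 74 = 21.
Row 3: -3 + 0 + 4 + 19 + 16 + 57 = 93, so its missing entry is 95 − 93 = 2.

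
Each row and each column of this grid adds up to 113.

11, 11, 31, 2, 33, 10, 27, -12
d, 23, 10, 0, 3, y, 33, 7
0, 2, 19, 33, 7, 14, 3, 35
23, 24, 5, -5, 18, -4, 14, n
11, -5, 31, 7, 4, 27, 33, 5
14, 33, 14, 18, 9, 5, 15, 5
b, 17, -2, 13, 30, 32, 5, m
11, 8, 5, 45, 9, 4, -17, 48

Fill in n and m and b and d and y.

n = 38, m = -13, b = 31, d = 12, y = 25

The known cells in column 6 total 88, leaving 113 − 88 = 25 for the blank.
The known cells in row 4 total 75, leaving 113 − 75 = 38 for the blank.
The known cells in column 8 total 126, leaving 113 − 126 = -13 for the blank.
The known cells in row 7 total 82, leaving 113 − 82 = 31 for the blank.
The known cells in row 2 total 101, leaving 113 − 101 = 12 for the blank.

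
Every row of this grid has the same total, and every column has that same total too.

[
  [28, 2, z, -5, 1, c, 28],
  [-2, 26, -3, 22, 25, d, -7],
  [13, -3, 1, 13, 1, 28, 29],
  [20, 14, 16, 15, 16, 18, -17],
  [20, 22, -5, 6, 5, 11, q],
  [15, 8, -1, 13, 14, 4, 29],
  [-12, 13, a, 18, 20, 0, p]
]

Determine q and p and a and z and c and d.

Rows 3 and 4 both sum to 82, so that's the common total.
The known cells in row 2 total 61, leaving 82 − 61 = 21 for the blank.
The known cells in row 5 total 59, leaving 82 − 59 = 23 for the blank.
The known cells in column 6 total 82, leaving 82 − 82 = 0 for the blank.
The known cells in row 1 total 54, leaving 82 − 54 = 28 for the blank.
The known cells in column 3 total 36, leaving 82 − 36 = 46 for the blank.
The known cells in row 7 total 85, leaving 82 − 85 = -3 for the blank.

q = 23, p = -3, a = 46, z = 28, c = 0, d = 21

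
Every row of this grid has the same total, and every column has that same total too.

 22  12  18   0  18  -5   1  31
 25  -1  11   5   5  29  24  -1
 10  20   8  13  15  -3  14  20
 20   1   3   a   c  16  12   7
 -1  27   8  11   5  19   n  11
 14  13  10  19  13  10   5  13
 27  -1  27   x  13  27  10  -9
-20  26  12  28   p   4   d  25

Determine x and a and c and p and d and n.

Rows 1 and 2 both sum to 97, so that's the common total.
The known cells in row 5 total 80, leaving 97 − 80 = 17 for the blank.
The known cells in column 7 total 83, leaving 97 − 83 = 14 for the blank.
The known cells in row 8 total 89, leaving 97 − 89 = 8 for the blank.
The known cells in column 5 total 77, leaving 97 − 77 = 20 for the blank.
The known cells in row 4 total 79, leaving 97 − 79 = 18 for the blank.
The known cells in row 7 total 94, leaving 97 − 94 = 3 for the blank.

x = 3, a = 18, c = 20, p = 8, d = 14, n = 17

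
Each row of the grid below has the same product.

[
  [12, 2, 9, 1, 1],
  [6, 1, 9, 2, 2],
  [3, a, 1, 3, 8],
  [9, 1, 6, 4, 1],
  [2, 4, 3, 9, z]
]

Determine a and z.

Rows 2 and 4 each multiply to 216, so every row has product 216.
Row 3: 3×1×3×8 = 72, so the missing entry is 216 ÷ 72 = 3.
Row 5: 2×4×3×9 = 216, so the missing entry is 216 ÷ 216 = 1.

a = 3, z = 1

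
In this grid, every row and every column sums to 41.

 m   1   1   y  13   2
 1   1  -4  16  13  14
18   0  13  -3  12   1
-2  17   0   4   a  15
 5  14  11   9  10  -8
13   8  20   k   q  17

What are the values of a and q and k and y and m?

a = 7, q = -14, k = -3, y = 18, m = 6

Row 4: -2 + 17 + 0 + 4 + 15 = 34, so its missing entry is 41 − 34 = 7.
Column 1: 1 + 18 − 2 + 5 + 13 = 35, so its missing entry is 41 − 35 = 6.
Column 5: 13 + 13 + 12 + 7 + 10 = 55, so its missing entry is 41 − 55 = -14.
Row 1: 6 + 1 + 1 + 13 + 2 = 23, so its missing entry is 41 − 23 = 18.
Row 6: 13 + 8 + 20 − 14 + 17 = 44, so its missing entry is 41 − 44 = -3.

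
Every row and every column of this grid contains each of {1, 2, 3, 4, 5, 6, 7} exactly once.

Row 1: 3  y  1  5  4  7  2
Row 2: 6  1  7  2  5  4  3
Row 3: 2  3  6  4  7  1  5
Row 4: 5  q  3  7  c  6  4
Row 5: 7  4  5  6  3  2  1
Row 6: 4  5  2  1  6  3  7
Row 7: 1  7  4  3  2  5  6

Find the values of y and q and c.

y = 6, q = 2, c = 1

At (row 4, col 5): column 5 already has {2, 3, 4, 5, 6, 7}, so the value is 1.
Cell (4,2): row 4 already has {1, 3, 4, 5, 6, 7} → 2.
For row 1, column 2: row 1 already has {1, 2, 3, 4, 5, 7}; that leaves 6.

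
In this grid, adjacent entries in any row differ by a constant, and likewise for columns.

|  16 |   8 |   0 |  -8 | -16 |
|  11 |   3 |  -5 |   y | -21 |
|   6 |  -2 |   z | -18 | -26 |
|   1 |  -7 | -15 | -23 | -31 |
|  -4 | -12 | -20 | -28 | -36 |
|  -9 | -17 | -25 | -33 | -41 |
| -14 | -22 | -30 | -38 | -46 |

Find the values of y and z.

Along each row the entries change by -8 per step; down each column they change by -5.
Row 2: from 11 at column 1, stepping by -8 to column 4 gives -13.
Row 3: from 6 at column 1, stepping by -8 to column 3 gives -10.

y = -13, z = -10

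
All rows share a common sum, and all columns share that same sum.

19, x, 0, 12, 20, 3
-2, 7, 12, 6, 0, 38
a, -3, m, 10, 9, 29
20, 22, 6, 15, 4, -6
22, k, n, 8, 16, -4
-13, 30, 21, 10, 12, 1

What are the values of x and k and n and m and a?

Rows 2 and 4 both sum to 61, so that's the common total.
Row 1: 19 + 0 + 12 + 20 + 3 = 54, so its missing entry is 61 − 54 = 7.
Column 1: 19 − 2 + 20 + 22 − 13 = 46, so its missing entry is 61 − 46 = 15.
Row 3: 15 − 3 + 10 + 9 + 29 = 60, so its missing entry is 61 − 60 = 1.
Column 3: 0 + 12 + 1 + 6 + 21 = 40, so its missing entry is 61 − 40 = 21.
Row 5: 22 + 21 + 8 + 16 − 4 = 63, so its missing entry is 61 − 63 = -2.

x = 7, k = -2, n = 21, m = 1, a = 15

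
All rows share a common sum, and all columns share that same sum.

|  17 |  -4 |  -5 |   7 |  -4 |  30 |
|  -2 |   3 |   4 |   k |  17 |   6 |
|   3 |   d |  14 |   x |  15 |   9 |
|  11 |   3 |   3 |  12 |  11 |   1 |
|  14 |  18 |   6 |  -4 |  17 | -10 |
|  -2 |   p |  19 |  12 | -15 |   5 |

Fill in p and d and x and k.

p = 22, d = -1, x = 1, k = 13

Rows 1 and 4 both sum to 41, so that's the common total.
Row 2: -2 + 3 + 4 + 17 + 6 = 28, so its missing entry is 41 − 28 = 13.
Column 4: 7 + 13 + 12 − 4 + 12 = 40, so its missing entry is 41 − 40 = 1.
Row 3: 3 + 14 + 1 + 15 + 9 = 42, so its missing entry is 41 − 42 = -1.
Row 6: -2 + 19 + 12 − 15 + 5 = 19, so its missing entry is 41 − 19 = 22.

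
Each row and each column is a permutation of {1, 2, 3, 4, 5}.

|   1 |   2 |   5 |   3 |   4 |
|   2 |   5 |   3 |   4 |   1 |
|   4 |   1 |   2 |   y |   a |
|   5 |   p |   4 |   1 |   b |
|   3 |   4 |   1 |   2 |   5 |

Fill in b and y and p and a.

b = 2, y = 5, p = 3, a = 3

For row 3, column 4: column 4 already has {1, 2, 3, 4}; that leaves 5.
At (row 3, col 5): row 3 already has {1, 2, 4, 5}, so the value is 3.
Cell (4,2): column 2 already has {1, 2, 4, 5} → 3.
At (row 4, col 5): row 4 already has {1, 3, 4, 5}, so the value is 2.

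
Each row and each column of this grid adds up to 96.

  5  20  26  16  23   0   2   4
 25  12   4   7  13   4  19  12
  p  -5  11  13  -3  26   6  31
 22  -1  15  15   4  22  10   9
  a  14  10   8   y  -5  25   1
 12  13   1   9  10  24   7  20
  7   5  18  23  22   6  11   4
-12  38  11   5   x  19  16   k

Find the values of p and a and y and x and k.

p = 17, a = 20, y = 23, x = 4, k = 15

Column 8 has 4 + 12 + 31 + 9 + 1 + 20 + 4 = 81; the blank must be 96 − 81 = 15.
Row 8 has -12 + 38 + 11 + 5 + 19 + 16 + 15 = 92; the blank must be 96 − 92 = 4.
Column 5 has 23 + 13 − 3 + 4 + 10 + 22 + 4 = 73; the blank must be 96 − 73 = 23.
Row 5 has 14 + 10 + 8 + 23 − 5 + 25 + 1 = 76; the blank must be 96 − 76 = 20.
Row 3 has -5 + 11 + 13 − 3 + 26 + 6 + 31 = 79; the blank must be 96 − 79 = 17.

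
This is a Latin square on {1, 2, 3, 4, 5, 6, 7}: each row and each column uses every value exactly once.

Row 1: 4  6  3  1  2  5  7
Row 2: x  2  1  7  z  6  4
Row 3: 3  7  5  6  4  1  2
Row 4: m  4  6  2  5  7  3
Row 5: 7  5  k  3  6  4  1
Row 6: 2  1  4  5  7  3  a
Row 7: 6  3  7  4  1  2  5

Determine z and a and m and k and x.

z = 3, a = 6, m = 1, k = 2, x = 5

For row 2, column 5: column 5 already has {1, 2, 4, 5, 6, 7}; that leaves 3.
At (row 5, col 3): row 5 already has {1, 3, 4, 5, 6, 7}, so the value is 2.
At (row 4, col 1): row 4 already has {2, 3, 4, 5, 6, 7}, so the value is 1.
At (row 6, col 7): row 6 already has {1, 2, 3, 4, 5, 7}, so the value is 6.
For row 2, column 1: row 2 already has {1, 2, 3, 4, 6, 7}; that leaves 5.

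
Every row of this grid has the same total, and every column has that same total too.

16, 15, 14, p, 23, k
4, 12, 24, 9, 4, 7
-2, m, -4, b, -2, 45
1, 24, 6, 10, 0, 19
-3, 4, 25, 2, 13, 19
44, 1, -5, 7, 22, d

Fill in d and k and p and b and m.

d = -9, k = -21, p = 13, b = 19, m = 4

Rows 2 and 4 both sum to 60, so that's the common total.
Row 6: 44 + 1 − 5 + 7 + 22 = 69, so its missing entry is 60 − 69 = -9.
Column 2: 15 + 12 + 24 + 4 + 1 = 56, so its missing entry is 60 − 56 = 4.
Row 3: -2 + 4 − 4 − 2 + 45 = 41, so its missing entry is 60 − 41 = 19.
Column 4: 9 + 19 + 10 + 2 + 7 = 47, so its missing entry is 60 − 47 = 13.
Row 1: 16 + 15 + 14 + 13 + 23 = 81, so its missing entry is 60 − 81 = -21.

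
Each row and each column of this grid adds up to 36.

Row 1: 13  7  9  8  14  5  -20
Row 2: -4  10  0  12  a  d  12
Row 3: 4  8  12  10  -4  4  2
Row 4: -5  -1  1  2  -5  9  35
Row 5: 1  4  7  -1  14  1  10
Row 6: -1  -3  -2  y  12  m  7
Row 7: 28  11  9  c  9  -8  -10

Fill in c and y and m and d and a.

c = -3, y = 8, m = 15, d = 10, a = -4

Column 5 has 14 − 4 − 5 + 14 + 12 + 9 = 40; the blank must be 36 − 40 = -4.
Row 2 has -4 + 10 + 0 + 12 − 4 + 12 = 26; the blank must be 36 − 26 = 10.
Column 6 has 5 + 10 + 4 + 9 + 1 − 8 = 21; the blank must be 36 − 21 = 15.
Row 6 has -1 − 3 − 2 + 12 + 15 + 7 = 28; the blank must be 36 − 28 = 8.
Row 7 has 28 + 11 + 9 + 9 − 8 − 10 = 39; the blank must be 36 − 39 = -3.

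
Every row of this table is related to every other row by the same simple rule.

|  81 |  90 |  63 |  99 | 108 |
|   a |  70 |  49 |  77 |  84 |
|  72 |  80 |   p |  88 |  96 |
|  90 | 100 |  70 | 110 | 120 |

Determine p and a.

p = 56, a = 63

Each row is a constant multiple of every other row — this is a multiplication table with the headers hidden.
Row 3 is 80/90 = 8/9 times row 1, so its entry in column 3 is 63 × 8/9 = 56.
Row 2 is 70/90 = 7/9 times row 1, so its entry in column 1 is 81 × 7/9 = 63.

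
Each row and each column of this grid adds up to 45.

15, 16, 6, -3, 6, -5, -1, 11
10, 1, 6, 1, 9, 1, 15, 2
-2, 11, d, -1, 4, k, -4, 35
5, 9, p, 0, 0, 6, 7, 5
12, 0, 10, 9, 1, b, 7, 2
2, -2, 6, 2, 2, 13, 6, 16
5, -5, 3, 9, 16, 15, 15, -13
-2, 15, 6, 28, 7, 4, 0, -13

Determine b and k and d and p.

b = 4, k = 7, d = -5, p = 13

Row 5: 12 + 0 + 10 + 9 + 1 + 7 + 2 = 41, so its missing entry is 45 − 41 = 4.
Column 6: -5 + 1 + 6 + 4 + 13 + 15 + 4 = 38, so its missing entry is 45 − 38 = 7.
Row 4: 5 + 9 + 0 + 0 + 6 + 7 + 5 = 32, so its missing entry is 45 − 32 = 13.
Row 3: -2 + 11 − 1 + 4 + 7 − 4 + 35 = 50, so its missing entry is 45 − 50 = -5.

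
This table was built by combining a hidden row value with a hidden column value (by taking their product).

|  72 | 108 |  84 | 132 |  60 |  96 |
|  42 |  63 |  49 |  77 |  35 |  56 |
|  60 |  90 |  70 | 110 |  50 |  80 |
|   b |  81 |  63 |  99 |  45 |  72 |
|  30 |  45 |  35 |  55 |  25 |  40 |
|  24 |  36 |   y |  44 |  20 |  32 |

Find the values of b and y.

Each row is a constant multiple of every other row — this is a multiplication table with the headers hidden.
Row 4 is 45/60 = 3/4 times row 1, so its entry in column 1 is 72 × 3/4 = 54.
Row 6 is 20/60 = 1/3 times row 1, so its entry in column 3 is 84 × 1/3 = 28.

b = 54, y = 28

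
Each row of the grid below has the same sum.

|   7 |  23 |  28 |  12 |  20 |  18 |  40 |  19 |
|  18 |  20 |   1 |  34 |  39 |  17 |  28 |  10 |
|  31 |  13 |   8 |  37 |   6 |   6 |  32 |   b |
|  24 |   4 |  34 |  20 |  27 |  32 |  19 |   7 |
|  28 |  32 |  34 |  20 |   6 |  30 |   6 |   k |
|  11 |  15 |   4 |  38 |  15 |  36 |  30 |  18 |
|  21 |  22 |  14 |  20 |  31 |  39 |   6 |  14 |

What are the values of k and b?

k = 11, b = 34

Row 4 sums to 167 and so does row 7; that's the common total.
In row 5 the known cells total 156, leaving 167 − 156 = 11.
In row 3 the known cells total 133, leaving 167 − 133 = 34.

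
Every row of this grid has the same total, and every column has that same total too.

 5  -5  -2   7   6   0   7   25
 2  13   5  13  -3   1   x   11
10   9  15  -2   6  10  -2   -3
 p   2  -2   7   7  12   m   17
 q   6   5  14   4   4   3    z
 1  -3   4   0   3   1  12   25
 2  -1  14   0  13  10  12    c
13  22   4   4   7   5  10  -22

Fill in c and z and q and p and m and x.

Rows 1 and 3 both sum to 43, so that's the common total.
Row 7 has 2 − 1 + 14 + 0 + 13 + 10 + 12 = 50; the blank must be 43 − 50 = -7.
Row 2 has 2 + 13 + 5 + 13 − 3 + 1 + 11 = 42; the blank must be 43 − 42 = 1.
Column 7 has 7 + 1 − 2 + 3 + 12 + 12 + 10 = 43; the blank must be 43 − 43 = 0.
Row 4 has 2 − 2 + 7 + 7 + 12 + 0 + 17 = 43; the blank must be 43 − 43 = 0.
Column 1 has 5 + 2 + 10 + 0 + 1 + 2 + 13 = 33; the blank must be 43 − 33 = 10.
Row 5 has 10 + 6 + 5 + 14 + 4 + 4 + 3 = 46; the blank must be 43 − 46 = -3.

c = -7, z = -3, q = 10, p = 0, m = 0, x = 1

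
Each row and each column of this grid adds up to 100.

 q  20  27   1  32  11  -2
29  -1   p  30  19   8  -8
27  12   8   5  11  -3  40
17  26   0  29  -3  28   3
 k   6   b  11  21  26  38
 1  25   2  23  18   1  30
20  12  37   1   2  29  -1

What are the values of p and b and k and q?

p = 23, b = 3, k = -5, q = 11

The known cells in row 2 total 77, leaving 100 − 77 = 23 for the blank.
The known cells in column 3 total 97, leaving 100 − 97 = 3 for the blank.
The known cells in row 5 total 105, leaving 100 − 105 = -5 for the blank.
The known cells in row 1 total 89, leaving 100 − 89 = 11 for the blank.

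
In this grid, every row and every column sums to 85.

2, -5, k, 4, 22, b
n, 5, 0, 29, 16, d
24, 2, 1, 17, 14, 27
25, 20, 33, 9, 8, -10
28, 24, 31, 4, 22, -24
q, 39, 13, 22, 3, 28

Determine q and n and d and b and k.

q = -20, n = 26, d = 9, b = 55, k = 7

The known cells in column 3 total 78, leaving 85 − 78 = 7 for the blank.
The known cells in row 6 total 105, leaving 85 − 105 = -20 for the blank.
The known cells in row 1 total 30, leaving 85 − 30 = 55 for the blank.
The known cells in column 6 total 76, leaving 85 − 76 = 9 for the blank.
The known cells in row 2 total 59, leaving 85 − 59 = 26 for the blank.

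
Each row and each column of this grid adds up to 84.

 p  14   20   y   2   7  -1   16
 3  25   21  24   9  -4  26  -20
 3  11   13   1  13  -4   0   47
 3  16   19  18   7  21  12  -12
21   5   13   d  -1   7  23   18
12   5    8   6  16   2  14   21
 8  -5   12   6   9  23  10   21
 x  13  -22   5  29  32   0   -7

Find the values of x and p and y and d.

x = 34, p = 0, y = 26, d = -2

The known cells in row 5 total 86, leaving 84 − 86 = -2 for the blank.
The known cells in column 4 total 58, leaving 84 − 58 = 26 for the blank.
The known cells in row 8 total 50, leaving 84 − 50 = 34 for the blank.
The known cells in row 1 total 84, leaving 84 − 84 = 0 for the blank.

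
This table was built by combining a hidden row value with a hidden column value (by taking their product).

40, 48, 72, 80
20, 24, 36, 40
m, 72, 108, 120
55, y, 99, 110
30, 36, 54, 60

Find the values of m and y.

m = 60, y = 66

Each row is a constant multiple of every other row — this is a multiplication table with the headers hidden.
Row 3 is 120/80 = 3/2 times row 1, so its entry in column 1 is 40 × 3/2 = 60.
Row 4 is 110/80 = 11/8 times row 1, so its entry in column 2 is 48 × 11/8 = 66.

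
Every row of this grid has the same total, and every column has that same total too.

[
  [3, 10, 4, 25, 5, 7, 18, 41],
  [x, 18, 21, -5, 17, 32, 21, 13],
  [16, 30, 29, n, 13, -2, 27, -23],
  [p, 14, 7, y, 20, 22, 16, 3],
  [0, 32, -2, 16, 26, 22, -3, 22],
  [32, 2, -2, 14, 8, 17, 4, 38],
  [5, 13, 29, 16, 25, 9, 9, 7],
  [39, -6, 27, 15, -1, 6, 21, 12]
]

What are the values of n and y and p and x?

Rows 1 and 5 both sum to 113, so that's the common total.
The known cells in row 3 total 90, leaving 113 − 90 = 23 for the blank.
The known cells in row 2 total 117, leaving 113 − 117 = -4 for the blank.
The known cells in column 4 total 104, leaving 113 − 104 = 9 for the blank.
The known cells in row 4 total 91, leaving 113 − 91 = 22 for the blank.

n = 23, y = 9, p = 22, x = -4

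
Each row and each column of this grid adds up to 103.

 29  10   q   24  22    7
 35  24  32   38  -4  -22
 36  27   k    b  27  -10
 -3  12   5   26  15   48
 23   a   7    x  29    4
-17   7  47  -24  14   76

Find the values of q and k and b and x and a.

q = 11, k = 1, b = 22, x = 17, a = 23

Row 1 has 29 + 10 + 24 + 22 + 7 = 92; the blank must be 103 − 92 = 11.
Column 3 has 11 + 32 + 5 + 7 + 47 = 102; the blank must be 103 − 102 = 1.
Row 3 has 36 + 27 + 1 + 27 − 10 = 81; the blank must be 103 − 81 = 22.
Column 4 has 24 + 38 + 22 + 26 − 24 = 86; the blank must be 103 − 86 = 17.
Row 5 has 23 + 7 + 17 + 29 + 4 = 80; the blank must be 103 − 80 = 23.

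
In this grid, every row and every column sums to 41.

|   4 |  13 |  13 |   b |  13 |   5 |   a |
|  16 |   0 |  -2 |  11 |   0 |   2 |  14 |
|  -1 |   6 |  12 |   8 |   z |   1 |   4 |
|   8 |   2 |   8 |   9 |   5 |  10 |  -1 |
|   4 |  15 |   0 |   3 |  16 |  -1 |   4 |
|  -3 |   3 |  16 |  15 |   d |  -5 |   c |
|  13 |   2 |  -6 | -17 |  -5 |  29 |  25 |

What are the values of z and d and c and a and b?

Row 3: -1 + 6 + 12 + 8 + 1 + 4 = 30, so its missing entry is 41 − 30 = 11.
Column 5: 13 + 0 + 11 + 5 + 16 − 5 = 40, so its missing entry is 41 − 40 = 1.
Column 4: 11 + 8 + 9 + 3 + 15 − 17 = 29, so its missing entry is 41 − 29 = 12.
Row 1: 4 + 13 + 13 + 12 + 13 + 5 = 60, so its missing entry is 41 − 60 = -19.
Row 6: -3 + 3 + 16 + 15 + 1 − 5 = 27, so its missing entry is 41 − 27 = 14.

z = 11, d = 1, c = 14, a = -19, b = 12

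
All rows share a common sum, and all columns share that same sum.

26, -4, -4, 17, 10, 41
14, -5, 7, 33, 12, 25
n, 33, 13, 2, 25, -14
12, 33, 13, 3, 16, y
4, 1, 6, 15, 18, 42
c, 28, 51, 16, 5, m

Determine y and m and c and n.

y = 9, m = -17, c = 3, n = 27

Rows 1 and 2 both sum to 86, so that's the common total.
The known cells in row 3 total 59, leaving 86 − 59 = 27 for the blank.
The known cells in column 1 total 83, leaving 86 − 83 = 3 for the blank.
The known cells in row 6 total 103, leaving 86 − 103 = -17 for the blank.
The known cells in row 4 total 77, leaving 86 − 77 = 9 for the blank.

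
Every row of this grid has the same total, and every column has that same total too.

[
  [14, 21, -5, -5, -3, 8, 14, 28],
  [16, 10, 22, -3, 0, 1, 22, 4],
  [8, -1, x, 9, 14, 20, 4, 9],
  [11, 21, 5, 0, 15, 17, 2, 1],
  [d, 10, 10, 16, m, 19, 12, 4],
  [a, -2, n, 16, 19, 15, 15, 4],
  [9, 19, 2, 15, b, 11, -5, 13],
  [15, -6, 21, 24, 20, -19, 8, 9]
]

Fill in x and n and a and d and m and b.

x = 9, n = 8, a = -3, d = 2, m = -1, b = 8

Rows 1 and 2 both sum to 72, so that's the common total.
Row 7 has 9 + 19 + 2 + 15 + 11 − 5 + 13 = 64; the blank must be 72 − 64 = 8.
Column 5 has -3 + 0 + 14 + 15 + 19 + 8 + 20 = 73; the blank must be 72 − 73 = -1.
Row 5 has 10 + 10 + 16 − 1 + 19 + 12 + 4 = 70; the blank must be 72 − 70 = 2.
Column 1 has 14 + 16 + 8 + 11 + 2 + 9 + 15 = 75; the blank must be 72 − 75 = -3.
Row 3 has 8 − 1 + 9 + 14 + 20 + 4 + 9 = 63; the blank must be 72 − 63 = 9.
Row 6 has -3 − 2 + 16 + 19 + 15 + 15 + 4 = 64; the blank must be 72 − 64 = 8.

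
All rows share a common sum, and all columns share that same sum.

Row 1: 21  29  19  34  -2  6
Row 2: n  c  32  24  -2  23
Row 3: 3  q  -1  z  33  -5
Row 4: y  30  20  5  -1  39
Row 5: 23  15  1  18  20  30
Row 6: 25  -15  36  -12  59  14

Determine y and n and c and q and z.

Rows 1 and 5 both sum to 107, so that's the common total.
Row 4 has 30 + 20 + 5 − 1 + 39 = 93; the blank must be 107 − 93 = 14.
Column 4 has 34 + 24 + 5 + 18 − 12 = 69; the blank must be 107 − 69 = 38.
Row 3 has 3 − 1 + 38 + 33 − 5 = 68; the blank must be 107 − 68 = 39.
Column 2 has 29 + 39 + 30 + 15 − 15 = 98; the blank must be 107 − 98 = 9.
Row 2 has 9 + 32 + 24 − 2 + 23 = 86; the blank must be 107 − 86 = 21.

y = 14, n = 21, c = 9, q = 39, z = 38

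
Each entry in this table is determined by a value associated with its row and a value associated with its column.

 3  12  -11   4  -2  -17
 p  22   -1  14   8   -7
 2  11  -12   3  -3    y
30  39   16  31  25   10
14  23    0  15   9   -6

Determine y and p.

The difference between any two rows is the same in every column — this is an addition table with the headers hidden.
Row 3 minus row 1 is -12 − (-11) = -1, so its entry in column 6 is -17 + (-1) = -18.
Row 2 minus row 1 is -1 − (-11) = 10, so its entry in column 1 is 3 + 10 = 13.

y = -18, p = 13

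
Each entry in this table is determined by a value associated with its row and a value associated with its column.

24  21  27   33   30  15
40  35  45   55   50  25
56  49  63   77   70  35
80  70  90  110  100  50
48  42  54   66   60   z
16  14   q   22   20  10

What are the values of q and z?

Each row is a constant multiple of every other row — this is a multiplication table with the headers hidden.
Row 6 is 22/33 = 2/3 times row 1, so its entry in column 3 is 27 × 2/3 = 18.
Row 5 is 66/33 = 2/1 times row 1, so its entry in column 6 is 15 × 2/1 = 30.

q = 18, z = 30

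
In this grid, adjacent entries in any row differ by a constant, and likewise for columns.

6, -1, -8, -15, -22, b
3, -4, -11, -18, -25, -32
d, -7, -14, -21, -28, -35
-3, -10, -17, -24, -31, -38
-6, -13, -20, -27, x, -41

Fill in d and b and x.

Along each row the entries change by -7 per step; down each column they change by -3.
Row 3: from -7 at column 2, stepping by -7 to column 1 gives 0.
Row 1: from 6 at column 1, stepping by -7 to column 6 gives -29.
Row 5: from -6 at column 1, stepping by -7 to column 5 gives -34.

d = 0, b = -29, x = -34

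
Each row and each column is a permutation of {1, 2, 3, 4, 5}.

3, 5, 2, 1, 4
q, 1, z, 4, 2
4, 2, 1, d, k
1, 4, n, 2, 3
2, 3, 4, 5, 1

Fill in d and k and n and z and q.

Cell (3,5): column 5 already has {1, 2, 3, 4} → 5.
For row 3, column 4: row 3 already has {1, 2, 4, 5}; that leaves 3.
Cell (2,1): column 1 already has {1, 2, 3, 4} → 5.
At (row 2, col 3): row 2 already has {1, 2, 4, 5}, so the value is 3.
Cell (4,3): row 4 already has {1, 2, 3, 4} → 5.

d = 3, k = 5, n = 5, z = 3, q = 5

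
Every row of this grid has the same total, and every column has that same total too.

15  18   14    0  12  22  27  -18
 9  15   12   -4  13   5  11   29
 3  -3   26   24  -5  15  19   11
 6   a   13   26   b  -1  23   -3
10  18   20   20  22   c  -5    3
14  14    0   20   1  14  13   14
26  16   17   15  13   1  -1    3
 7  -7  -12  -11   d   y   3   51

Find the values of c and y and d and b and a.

c = 2, y = 32, d = 27, b = 7, a = 19

Rows 1 and 2 both sum to 90, so that's the common total.
Column 2: 18 + 15 − 3 + 18 + 14 + 16 − 7 = 71, so its missing entry is 90 − 71 = 19.
Row 4: 6 + 19 + 13 + 26 − 1 + 23 − 3 = 83, so its missing entry is 90 − 83 = 7.
Column 5: 12 + 13 − 5 + 7 + 22 + 1 + 13 = 63, so its missing entry is 90 − 63 = 27.
Row 5: 10 + 18 + 20 + 20 + 22 − 5 + 3 = 88, so its missing entry is 90 − 88 = 2.
Row 8: 7 − 7 − 12 − 11 + 27 + 3 + 51 = 58, so its missing entry is 90 − 58 = 32.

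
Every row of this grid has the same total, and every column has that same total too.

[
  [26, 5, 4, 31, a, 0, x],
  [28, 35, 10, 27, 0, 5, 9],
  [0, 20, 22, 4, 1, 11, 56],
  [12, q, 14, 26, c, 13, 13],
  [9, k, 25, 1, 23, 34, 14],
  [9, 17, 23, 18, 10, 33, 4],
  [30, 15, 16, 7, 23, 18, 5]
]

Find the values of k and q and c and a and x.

k = 8, q = 14, c = 22, a = 35, x = 13

Rows 2 and 3 both sum to 114, so that's the common total.
Column 7 has 9 + 56 + 13 + 14 + 4 + 5 = 101; the blank must be 114 − 101 = 13.
Row 1 has 26 + 5 + 4 + 31 + 0 + 13 = 79; the blank must be 114 − 79 = 35.
Column 5 has 35 + 0 + 1 + 23 + 10 + 23 = 92; the blank must be 114 − 92 = 22.
Row 4 has 12 + 14 + 26 + 22 + 13 + 13 = 100; the blank must be 114 − 100 = 14.
Row 5 has 9 + 25 + 1 + 23 + 34 + 14 = 106; the blank must be 114 − 106 = 8.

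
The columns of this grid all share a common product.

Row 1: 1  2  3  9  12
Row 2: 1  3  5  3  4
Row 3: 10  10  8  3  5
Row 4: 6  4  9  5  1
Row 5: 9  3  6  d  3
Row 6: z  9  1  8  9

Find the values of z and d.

z = 12, d = 2

Columns 2 and 3 each multiply to 6480, so every column has product 6480.
Column 1: 1×1×10×6×9 = 540, so the missing entry is 6480 ÷ 540 = 12.
Column 4: 9×3×3×5×8 = 3240, so the missing entry is 6480 ÷ 3240 = 2.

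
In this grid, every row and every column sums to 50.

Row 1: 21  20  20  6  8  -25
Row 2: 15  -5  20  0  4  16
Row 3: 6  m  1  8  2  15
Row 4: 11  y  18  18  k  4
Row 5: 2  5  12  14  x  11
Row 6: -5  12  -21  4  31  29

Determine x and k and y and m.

The known cells in row 5 total 44, leaving 50 − 44 = 6 for the blank.
The known cells in row 3 total 32, leaving 50 − 32 = 18 for the blank.
The known cells in column 2 total 50, leaving 50 − 50 = 0 for the blank.
The known cells in row 4 total 51, leaving 50 − 51 = -1 for the blank.

x = 6, k = -1, y = 0, m = 18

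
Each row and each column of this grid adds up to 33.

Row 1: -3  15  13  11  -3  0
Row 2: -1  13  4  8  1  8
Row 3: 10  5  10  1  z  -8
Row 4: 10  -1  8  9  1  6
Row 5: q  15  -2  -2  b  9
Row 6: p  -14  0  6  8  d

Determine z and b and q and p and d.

Row 3 has 10 + 5 + 10 + 1 − 8 = 18; the blank must be 33 − 18 = 15.
Column 5 has -3 + 1 + 15 + 1 + 8 = 22; the blank must be 33 − 22 = 11.
Row 5 has 15 − 2 − 2 + 11 + 9 = 31; the blank must be 33 − 31 = 2.
Column 6 has 0 + 8 − 8 + 6 + 9 = 15; the blank must be 33 − 15 = 18.
Row 6 has -14 + 0 + 6 + 8 + 18 = 18; the blank must be 33 − 18 = 15.

z = 15, b = 11, q = 2, p = 15, d = 18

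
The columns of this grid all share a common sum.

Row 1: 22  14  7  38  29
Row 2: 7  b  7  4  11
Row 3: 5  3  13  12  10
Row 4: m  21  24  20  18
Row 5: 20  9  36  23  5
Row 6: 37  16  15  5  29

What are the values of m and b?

m = 11, b = 39

Column 4 sums to 102 and so does column 5; that's the common total.
In column 1 the known cells total 91, leaving 102 − 91 = 11.
In column 2 the known cells total 63, leaving 102 − 63 = 39.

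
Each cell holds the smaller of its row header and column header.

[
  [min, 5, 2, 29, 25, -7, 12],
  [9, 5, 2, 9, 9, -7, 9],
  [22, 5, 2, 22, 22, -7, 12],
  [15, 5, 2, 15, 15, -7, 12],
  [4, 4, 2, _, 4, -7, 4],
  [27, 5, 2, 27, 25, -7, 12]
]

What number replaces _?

min(4, 29) = 4.

4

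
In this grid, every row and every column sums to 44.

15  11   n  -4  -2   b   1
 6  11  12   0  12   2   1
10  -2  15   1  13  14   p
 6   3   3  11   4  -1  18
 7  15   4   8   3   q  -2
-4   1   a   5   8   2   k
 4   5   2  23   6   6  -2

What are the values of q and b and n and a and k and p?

Row 5: 7 + 15 + 4 + 8 + 3 − 2 = 35, so its missing entry is 44 − 35 = 9.
Row 3: 10 − 2 + 15 + 1 + 13 + 14 = 51, so its missing entry is 44 − 51 = -7.
Column 7: 1 + 1 − 7 + 18 − 2 − 2 = 9, so its missing entry is 44 − 9 = 35.
Column 6: 2 + 14 − 1 + 9 + 2 + 6 = 32, so its missing entry is 44 − 32 = 12.
Row 1: 15 + 11 − 4 − 2 + 12 + 1 = 33, so its missing entry is 44 − 33 = 11.
Row 6: -4 + 1 + 5 + 8 + 2 + 35 = 47, so its missing entry is 44 − 47 = -3.

q = 9, b = 12, n = 11, a = -3, k = 35, p = -7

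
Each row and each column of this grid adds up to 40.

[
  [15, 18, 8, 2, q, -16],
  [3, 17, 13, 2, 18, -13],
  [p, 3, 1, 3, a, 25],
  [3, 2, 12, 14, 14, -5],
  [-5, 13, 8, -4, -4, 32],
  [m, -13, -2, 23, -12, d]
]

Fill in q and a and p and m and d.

Column 6 has -16 − 13 + 25 − 5 + 32 = 23; the blank must be 40 − 23 = 17.
Row 1 has 15 + 18 + 8 + 2 − 16 = 27; the blank must be 40 − 27 = 13.
Column 5 has 13 + 18 + 14 − 4 − 12 = 29; the blank must be 40 − 29 = 11.
Row 3 has 3 + 1 + 3 + 11 + 25 = 43; the blank must be 40 − 43 = -3.
Row 6 has -13 − 2 + 23 − 12 + 17 = 13; the blank must be 40 − 13 = 27.

q = 13, a = 11, p = -3, m = 27, d = 17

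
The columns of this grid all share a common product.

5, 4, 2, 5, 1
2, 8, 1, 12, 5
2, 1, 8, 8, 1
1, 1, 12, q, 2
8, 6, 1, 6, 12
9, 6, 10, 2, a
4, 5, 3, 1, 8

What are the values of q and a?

q = 1, a = 6

Columns 2 and 3 each multiply to 5760, so every column has product 5760.
Column 4: 5×12×8×6×2×1 = 5760, so the missing entry is 5760 ÷ 5760 = 1.
Column 5: 1×5×1×2×12×8 = 960, so the missing entry is 5760 ÷ 960 = 6.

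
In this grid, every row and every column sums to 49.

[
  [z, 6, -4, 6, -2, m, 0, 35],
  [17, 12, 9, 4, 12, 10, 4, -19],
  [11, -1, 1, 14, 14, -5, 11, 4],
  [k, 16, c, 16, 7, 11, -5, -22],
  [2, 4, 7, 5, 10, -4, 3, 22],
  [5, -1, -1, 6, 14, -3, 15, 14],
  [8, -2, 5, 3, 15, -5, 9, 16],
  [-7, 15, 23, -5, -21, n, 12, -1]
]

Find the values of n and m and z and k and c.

The known cells in row 8 total 16, leaving 49 − 16 = 33 for the blank.
The known cells in column 6 total 37, leaving 49 − 37 = 12 for the blank.
The known cells in row 1 total 53, leaving 49 − 53 = -4 for the blank.
The known cells in column 1 total 32, leaving 49 − 32 = 17 for the blank.
The known cells in row 4 total 40, leaving 49 − 40 = 9 for the blank.

n = 33, m = 12, z = -4, k = 17, c = 9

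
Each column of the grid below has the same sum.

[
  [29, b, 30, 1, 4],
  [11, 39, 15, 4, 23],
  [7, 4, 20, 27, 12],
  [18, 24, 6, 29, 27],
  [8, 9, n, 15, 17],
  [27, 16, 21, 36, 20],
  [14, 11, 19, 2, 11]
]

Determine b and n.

Columns 1 and 4 both add up to 114, so every column sums to 114.
Column 2: 39 + 4 + 24 + 9 + 16 + 11 = 103, so the missing entry is 114 − 103 = 11.
Column 3: 30 + 15 + 20 + 6 + 21 + 19 = 111, so the missing entry is 114 − 111 = 3.

b = 11, n = 3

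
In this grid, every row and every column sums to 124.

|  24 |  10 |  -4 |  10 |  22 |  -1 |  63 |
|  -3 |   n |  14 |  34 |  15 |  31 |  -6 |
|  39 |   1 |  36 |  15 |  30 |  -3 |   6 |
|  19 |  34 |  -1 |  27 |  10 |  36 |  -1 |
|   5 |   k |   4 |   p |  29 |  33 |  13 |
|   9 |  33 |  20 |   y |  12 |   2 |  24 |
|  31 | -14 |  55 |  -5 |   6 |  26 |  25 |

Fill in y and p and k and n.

y = 24, p = 19, k = 21, n = 39

Row 6 has 9 + 33 + 20 + 12 + 2 + 24 = 100; the blank must be 124 − 100 = 24.
Row 2 has -3 + 14 + 34 + 15 + 31 − 6 = 85; the blank must be 124 − 85 = 39.
Column 2 has 10 + 39 + 1 + 34 + 33 − 14 = 103; the blank must be 124 − 103 = 21.
Row 5 has 5 + 21 + 4 + 29 + 33 + 13 = 105; the blank must be 124 − 105 = 19.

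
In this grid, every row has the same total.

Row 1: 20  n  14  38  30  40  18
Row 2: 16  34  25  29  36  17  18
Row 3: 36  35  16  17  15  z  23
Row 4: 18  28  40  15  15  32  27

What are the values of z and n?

Rows 2 and 4 both add up to 175, so every row sums to 175.
Row 3: 36 + 35 + 16 + 17 + 15 + 23 = 142, so the missing entry is 175 − 142 = 33.
Row 1: 20 + 14 + 38 + 30 + 40 + 18 = 160, so the missing entry is 175 − 160 = 15.

z = 33, n = 15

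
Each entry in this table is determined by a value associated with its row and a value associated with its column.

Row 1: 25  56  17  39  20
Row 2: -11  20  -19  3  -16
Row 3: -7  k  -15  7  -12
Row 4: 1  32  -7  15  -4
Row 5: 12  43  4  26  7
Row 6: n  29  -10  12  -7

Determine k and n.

The difference between any two rows is the same in every column — this is an addition table with the headers hidden.
Row 3 minus row 1 is 7 − 39 = -32, so its entry in column 2 is 56 + (-32) = 24.
Row 6 minus row 1 is 12 − 39 = -27, so its entry in column 1 is 25 + (-27) = -2.

k = 24, n = -2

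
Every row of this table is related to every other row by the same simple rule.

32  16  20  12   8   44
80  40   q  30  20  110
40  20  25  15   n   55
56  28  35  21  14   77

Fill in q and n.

Each row is a constant multiple of every other row — this is a multiplication table with the headers hidden.
Row 2 is 30/12 = 5/2 times row 1, so its entry in column 3 is 20 × 5/2 = 50.
Row 3 is 15/12 = 5/4 times row 1, so its entry in column 5 is 8 × 5/4 = 10.

q = 50, n = 10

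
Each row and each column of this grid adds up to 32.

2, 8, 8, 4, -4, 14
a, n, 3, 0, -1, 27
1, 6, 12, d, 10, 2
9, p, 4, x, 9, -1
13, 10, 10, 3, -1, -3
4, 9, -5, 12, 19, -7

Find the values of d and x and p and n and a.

d = 1, x = 12, p = -1, n = 0, a = 3

Row 3: 1 + 6 + 12 + 10 + 2 = 31, so its missing entry is 32 − 31 = 1.
Column 4: 4 + 0 + 1 + 3 + 12 = 20, so its missing entry is 32 − 20 = 12.
Row 4: 9 + 4 + 12 + 9 − 1 = 33, so its missing entry is 32 − 33 = -1.
Column 2: 8 + 6 − 1 + 10 + 9 = 32, so its missing entry is 32 − 32 = 0.
Row 2: 0 + 3 + 0 − 1 + 27 = 29, so its missing entry is 32 − 29 = 3.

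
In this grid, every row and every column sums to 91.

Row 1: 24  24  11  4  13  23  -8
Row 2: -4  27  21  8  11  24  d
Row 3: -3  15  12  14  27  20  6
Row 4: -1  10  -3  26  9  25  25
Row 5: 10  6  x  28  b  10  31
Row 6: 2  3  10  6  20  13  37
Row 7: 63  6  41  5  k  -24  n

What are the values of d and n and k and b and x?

d = 4, n = -4, k = 4, b = 7, x = -1

Column 3: 11 + 21 + 12 − 3 + 10 + 41 = 92, so its missing entry is 91 − 92 = -1.
Row 5: 10 + 6 − 1 + 28 + 10 + 31 = 84, so its missing entry is 91 − 84 = 7.
Column 5: 13 + 11 + 27 + 9 + 7 + 20 = 87, so its missing entry is 91 − 87 = 4.
Row 7: 63 + 6 + 41 + 5 + 4 − 24 = 95, so its missing entry is 91 − 95 = -4.
Row 2: -4 + 27 + 21 + 8 + 11 + 24 = 87, so its missing entry is 91 − 87 = 4.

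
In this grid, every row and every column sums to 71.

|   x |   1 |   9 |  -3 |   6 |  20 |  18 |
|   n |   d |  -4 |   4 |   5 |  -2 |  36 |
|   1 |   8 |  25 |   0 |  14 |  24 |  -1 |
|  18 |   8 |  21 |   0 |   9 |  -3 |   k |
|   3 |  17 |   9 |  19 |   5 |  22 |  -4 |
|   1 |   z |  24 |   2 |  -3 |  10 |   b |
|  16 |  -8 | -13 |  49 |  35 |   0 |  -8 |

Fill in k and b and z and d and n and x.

k = 18, b = 12, z = 25, d = 20, n = 12, x = 20

Row 1 has 1 + 9 − 3 + 6 + 20 + 18 = 51; the blank must be 71 − 51 = 20.
Row 4 has 18 + 8 + 21 + 0 + 9 − 3 = 53; the blank must be 71 − 53 = 18.
Column 7 has 18 + 36 − 1 + 18 − 4 − 8 = 59; the blank must be 71 − 59 = 12.
Row 6 has 1 + 24 + 2 − 3 + 10 + 12 = 46; the blank must be 71 − 46 = 25.
Column 2 has 1 + 8 + 8 + 17 + 25 − 8 = 51; the blank must be 71 − 51 = 20.
Row 2 has 20 − 4 + 4 + 5 − 2 + 36 = 59; the blank must be 71 − 59 = 12.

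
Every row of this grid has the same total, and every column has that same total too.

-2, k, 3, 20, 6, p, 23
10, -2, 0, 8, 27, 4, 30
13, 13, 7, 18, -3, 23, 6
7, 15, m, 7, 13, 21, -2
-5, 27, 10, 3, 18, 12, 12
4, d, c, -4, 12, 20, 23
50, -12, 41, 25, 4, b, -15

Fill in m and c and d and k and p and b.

Rows 2 and 3 both sum to 77, so that's the common total.
Row 7: 50 − 12 + 41 + 25 + 4 − 15 = 93, so its missing entry is 77 − 93 = -16.
Column 6: 4 + 23 + 21 + 12 + 20 − 16 = 64, so its missing entry is 77 − 64 = 13.
Row 1: -2 + 3 + 20 + 6 + 13 + 23 = 63, so its missing entry is 77 − 63 = 14.
Column 2: 14 − 2 + 13 + 15 + 27 − 12 = 55, so its missing entry is 77 − 55 = 22.
Row 4: 7 + 15 + 7 + 13 + 21 − 2 = 61, so its missing entry is 77 − 61 = 16.
Row 6: 4 + 22 − 4 + 12 + 20 + 23 = 77, so its missing entry is 77 − 77 = 0.

m = 16, c = 0, d = 22, k = 14, p = 13, b = -16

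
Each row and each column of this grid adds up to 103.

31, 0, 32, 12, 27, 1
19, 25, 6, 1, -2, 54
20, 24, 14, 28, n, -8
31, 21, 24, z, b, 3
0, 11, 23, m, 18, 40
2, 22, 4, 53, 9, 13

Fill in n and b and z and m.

n = 25, b = 26, z = -2, m = 11

The known cells in row 3 total 78, leaving 103 − 78 = 25 for the blank.
The known cells in column 5 total 77, leaving 103 − 77 = 26 for the blank.
The known cells in row 4 total 105, leaving 103 − 105 = -2 for the blank.
The known cells in row 5 total 92, leaving 103 − 92 = 11 for the blank.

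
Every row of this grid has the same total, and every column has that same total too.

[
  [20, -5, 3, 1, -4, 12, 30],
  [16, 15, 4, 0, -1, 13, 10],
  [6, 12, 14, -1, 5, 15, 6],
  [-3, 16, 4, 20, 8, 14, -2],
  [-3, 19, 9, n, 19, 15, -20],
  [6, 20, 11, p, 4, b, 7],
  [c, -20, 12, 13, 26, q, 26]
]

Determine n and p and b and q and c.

Rows 1 and 2 both sum to 57, so that's the common total.
The known cells in row 5 total 39, leaving 57 − 39 = 18 for the blank.
The known cells in column 1 total 42, leaving 57 − 42 = 15 for the blank.
The known cells in row 7 total 72, leaving 57 − 72 = -15 for the blank.
The known cells in column 6 total 54, leaving 57 − 54 = 3 for the blank.
The known cells in row 6 total 51, leaving 57 − 51 = 6 for the blank.

n = 18, p = 6, b = 3, q = -15, c = 15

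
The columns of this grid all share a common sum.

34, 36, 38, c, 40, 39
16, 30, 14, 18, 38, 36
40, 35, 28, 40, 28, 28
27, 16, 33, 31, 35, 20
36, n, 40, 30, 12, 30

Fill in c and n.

Columns 5 and 6 both add up to 153, so every column sums to 153.
Column 4: 18 + 40 + 31 + 30 = 119, so the missing entry is 153 − 119 = 34.
Column 2: 36 + 30 + 35 + 16 = 117, so the missing entry is 153 − 117 = 36.

c = 34, n = 36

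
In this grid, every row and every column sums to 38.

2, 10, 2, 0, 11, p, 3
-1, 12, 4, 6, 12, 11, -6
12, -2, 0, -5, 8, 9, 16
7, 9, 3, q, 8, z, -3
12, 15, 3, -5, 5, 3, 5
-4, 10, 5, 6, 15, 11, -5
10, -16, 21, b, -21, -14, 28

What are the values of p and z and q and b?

p = 10, z = 8, q = 6, b = 30

Row 1: 2 + 10 + 2 + 0 + 11 + 3 = 28, so its missing entry is 38 − 28 = 10.
Column 6: 10 + 11 + 9 + 3 + 11 − 14 = 30, so its missing entry is 38 − 30 = 8.
Row 4: 7 + 9 + 3 + 8 + 8 − 3 = 32, so its missing entry is 38 − 32 = 6.
Row 7: 10 − 16 + 21 − 21 − 14 + 28 = 8, so its missing entry is 38 − 8 = 30.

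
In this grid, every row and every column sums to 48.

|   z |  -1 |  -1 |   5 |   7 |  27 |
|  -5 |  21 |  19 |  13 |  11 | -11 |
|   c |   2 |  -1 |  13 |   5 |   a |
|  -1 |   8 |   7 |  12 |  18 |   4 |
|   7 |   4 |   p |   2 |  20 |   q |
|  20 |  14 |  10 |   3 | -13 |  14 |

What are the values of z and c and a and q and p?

Row 1 has -1 − 1 + 5 + 7 + 27 = 37; the blank must be 48 − 37 = 11.
Column 1 has 11 − 5 − 1 + 7 + 20 = 32; the blank must be 48 − 32 = 16.
Column 3 has -1 + 19 − 1 + 7 + 10 = 34; the blank must be 48 − 34 = 14.
Row 5 has 7 + 4 + 14 + 2 + 20 = 47; the blank must be 48 − 47 = 1.
Row 3 has 16 + 2 − 1 + 13 + 5 = 35; the blank must be 48 − 35 = 13.

z = 11, c = 16, a = 13, q = 1, p = 14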